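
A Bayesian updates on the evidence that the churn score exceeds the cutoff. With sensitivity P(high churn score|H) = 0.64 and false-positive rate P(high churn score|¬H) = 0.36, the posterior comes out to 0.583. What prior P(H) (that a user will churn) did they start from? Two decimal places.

P(H) = 0.44

In odds form, posterior odds = prior odds × likelihood ratio, so prior odds = posterior odds ÷ LR.
Posterior odds = 0.583/(1−0.583) = 1.3981. LR = 0.64/0.36 = 1.7778.
Prior odds = 1.3981/1.7778 = 0.7864, so P(H) = 0.7864/(1+0.7864) ≈ 0.44.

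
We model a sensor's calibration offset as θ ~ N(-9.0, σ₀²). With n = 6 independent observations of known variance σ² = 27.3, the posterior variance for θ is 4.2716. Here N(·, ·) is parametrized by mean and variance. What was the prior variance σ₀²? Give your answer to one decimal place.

Posterior precision equals prior precision plus data precision: 1/σ_n² = 1/σ₀² + n/σ².
So 1/σ₀² = 1/4.2716 − 6/27.3 = 0.234104 − 0.219780 = 0.014324.
Hence σ₀² = 1/0.014324 ≈ 69.8.

σ₀² = 69.8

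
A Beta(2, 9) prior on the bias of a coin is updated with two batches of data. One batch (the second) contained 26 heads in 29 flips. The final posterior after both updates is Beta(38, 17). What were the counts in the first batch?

Because Beta–binomial updating is additive in the counts, the combined data contributed (α_post−α_prior, β_post−β_prior) successes and failures.
Total across both batches: 38−2=36 heads, 17−9=8 tails.
Subtract the second batch: 36−26=10 heads and 8−3=5 tails.

10 heads and 5 tails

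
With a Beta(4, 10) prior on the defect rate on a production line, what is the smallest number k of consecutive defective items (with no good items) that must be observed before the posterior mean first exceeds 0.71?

k = 21

After k defective items and 0 good items the posterior is Beta(4+k, 10), with mean (4+k)/(4+10+k).
Set (4+k)/(14+k) > 0.71 and solve: k > (0.71·14 − 4)/(1 − 0.71) = 20.483.
The smallest integer exceeding 20.483 is 21.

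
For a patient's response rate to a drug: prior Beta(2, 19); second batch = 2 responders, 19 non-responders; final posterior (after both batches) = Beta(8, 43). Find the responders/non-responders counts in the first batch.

Because Beta–binomial updating is additive in the counts, the combined data contributed (α_post−α_prior, β_post−β_prior) successes and failures.
Total across both batches: 8−2=6 responders, 43−19=24 non-responders.
Subtract the second batch: 6−2=4 responders and 24−19=5 non-responders.

4 responders and 5 non-responders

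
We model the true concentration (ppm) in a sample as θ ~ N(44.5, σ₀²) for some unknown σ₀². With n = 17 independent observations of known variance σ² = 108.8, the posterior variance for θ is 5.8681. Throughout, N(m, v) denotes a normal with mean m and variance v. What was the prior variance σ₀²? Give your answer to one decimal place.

σ₀² = 70.6

Posterior precision equals prior precision plus data precision: 1/σ_n² = 1/σ₀² + n/σ².
So 1/σ₀² = 1/5.8681 − 17/108.8 = 0.170413 − 0.156250 = 0.014163.
Hence σ₀² = 1/0.014163 ≈ 70.6.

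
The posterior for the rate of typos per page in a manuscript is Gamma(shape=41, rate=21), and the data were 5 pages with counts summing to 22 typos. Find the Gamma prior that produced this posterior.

Gamma(shape=19, rate=16)

A Gamma(α, β) prior (rate parametrization) on a Poisson rate with n observations summing to S gives posterior Gamma(α+S, β+n).
So α = 41 − 22 = 19 and β = 21 − 5 = 16.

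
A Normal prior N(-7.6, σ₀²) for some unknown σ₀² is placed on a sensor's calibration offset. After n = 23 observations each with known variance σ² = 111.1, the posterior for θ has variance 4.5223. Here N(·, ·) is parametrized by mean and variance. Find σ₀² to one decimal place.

Posterior precision equals prior precision plus data precision: 1/σ_n² = 1/σ₀² + n/σ².
So 1/σ₀² = 1/4.5223 − 23/111.1 = 0.221126 − 0.207021 = 0.014105.
Hence σ₀² = 1/0.014105 ≈ 70.9.

σ₀² = 70.9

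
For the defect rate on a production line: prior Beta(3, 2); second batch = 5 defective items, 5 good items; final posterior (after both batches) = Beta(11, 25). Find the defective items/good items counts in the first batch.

3 defective items and 18 good items

Because Beta–binomial updating is additive in the counts, the combined data contributed (α_post−α_prior, β_post−β_prior) successes and failures.
Total across both batches: 11−3=8 defective items, 25−2=23 good items.
Subtract the second batch: 8−5=3 defective items and 23−5=18 good items.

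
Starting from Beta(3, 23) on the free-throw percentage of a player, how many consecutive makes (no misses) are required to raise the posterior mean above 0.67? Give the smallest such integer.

k = 44

After k makes and 0 misses the posterior is Beta(3+k, 23), with mean (3+k)/(3+23+k).
Set (3+k)/(26+k) > 0.67 and solve: k > (0.67·26 − 3)/(1 − 0.67) = 43.697.
The smallest integer exceeding 43.697 is 44.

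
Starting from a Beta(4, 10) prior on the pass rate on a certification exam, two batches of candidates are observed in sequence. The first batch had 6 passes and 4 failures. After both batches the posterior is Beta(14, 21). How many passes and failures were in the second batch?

4 passes and 7 failures

Because Beta–binomial updating is additive in the counts, the combined data contributed (α_post−α_prior, β_post−β_prior) successes and failures.
Total across both batches: 14−4=10 passes, 21−10=11 failures.
Subtract the first batch: 10−6=4 passes and 11−4=7 failures.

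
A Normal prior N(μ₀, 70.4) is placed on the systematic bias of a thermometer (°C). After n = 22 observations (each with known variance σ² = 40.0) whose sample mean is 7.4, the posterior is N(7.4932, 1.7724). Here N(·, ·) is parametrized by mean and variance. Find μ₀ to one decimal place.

μ₀ = 11.1

The posterior mean is a precision-weighted average: μ_n = (τ₀μ₀ + τ_data·x̄)/(τ₀+τ_data), with τ₀=1/σ₀² and τ_data=n/σ².
Here τ₀ = 1/70.4 = 0.014205 and τ_data = 22/40.0 = 0.550000, so τ_n = 0.564205.
Rearranging for μ₀: μ₀ = (μ_n·τ_n − τ_data·x̄)/τ₀ = (7.4932·0.564205 − 0.550000·7.4) / 0.014205 = 0.157701/0.014205 ≈ 11.1.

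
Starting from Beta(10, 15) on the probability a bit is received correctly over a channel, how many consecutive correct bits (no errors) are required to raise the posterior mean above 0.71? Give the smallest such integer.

After k correct bits and 0 errors the posterior is Beta(10+k, 15), with mean (10+k)/(10+15+k).
Set (10+k)/(25+k) > 0.71 and solve: k > (0.71·25 − 10)/(1 − 0.71) = 26.724.
The smallest integer exceeding 26.724 is 27, and checking k=27: (37)/(52) = 0.7115 > 0.71.

k = 27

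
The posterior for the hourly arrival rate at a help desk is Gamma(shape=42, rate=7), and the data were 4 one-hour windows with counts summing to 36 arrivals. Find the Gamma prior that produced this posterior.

Gamma(shape=6, rate=3)

Gamma–Poisson conjugacy: posterior shape = α + Σxᵢ, posterior rate = β + n.
So α = 42 − 36 = 6 and β = 7 − 4 = 3.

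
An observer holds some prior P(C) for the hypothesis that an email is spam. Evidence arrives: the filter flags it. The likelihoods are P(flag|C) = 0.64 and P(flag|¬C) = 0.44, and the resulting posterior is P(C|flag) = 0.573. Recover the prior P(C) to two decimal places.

P(C) = 0.48

In odds form, posterior odds = prior odds × likelihood ratio, so prior odds = posterior odds ÷ LR.
Posterior odds = 0.573/(1−0.573) = 1.3419. LR = 0.64/0.44 = 1.4545.
Prior odds = 1.3419/1.4545 = 0.9226, so P(C) = 0.9226/(1+0.9226) ≈ 0.48.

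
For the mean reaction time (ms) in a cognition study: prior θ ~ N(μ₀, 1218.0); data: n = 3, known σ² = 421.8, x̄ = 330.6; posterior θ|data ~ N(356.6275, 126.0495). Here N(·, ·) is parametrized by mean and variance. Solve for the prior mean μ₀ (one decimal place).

The posterior mean is a precision-weighted average: μ_n = (τ₀μ₀ + τ_data·x̄)/(τ₀+τ_data), with τ₀=1/σ₀² and τ_data=n/σ².
Here τ₀ = 1/1218.0 = 0.000821 and τ_data = 3/421.8 = 0.007112, so τ_n = 0.007933.
Rearranging for μ₀: μ₀ = (μ_n·τ_n − τ_data·x̄)/τ₀ = (356.6275·0.007933 − 0.007112·330.6) / 0.000821 = 0.477899/0.000821 ≈ 582.1.

μ₀ = 582.1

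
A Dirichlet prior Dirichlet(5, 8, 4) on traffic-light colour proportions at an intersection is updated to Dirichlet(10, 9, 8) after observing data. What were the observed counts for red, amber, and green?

For a Dirichlet(α) prior with multinomial counts c, the posterior is Dirichlet(α + c) componentwise.
Counts are posterior − prior componentwise: 10−5=5, 9−8=1, 8−4=4.

counts (5, 1, 4)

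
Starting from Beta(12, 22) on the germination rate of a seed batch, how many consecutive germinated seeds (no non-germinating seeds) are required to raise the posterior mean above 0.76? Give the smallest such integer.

k = 58

After k germinated seeds and 0 non-germinating seeds the posterior is Beta(12+k, 22), with mean (12+k)/(12+22+k).
Set (12+k)/(34+k) > 0.76 and solve: k > (0.76·34 − 12)/(1 − 0.76) = 57.667.
The smallest integer exceeding 57.667 is 58, and checking k=58: (70)/(92) = 0.7609 > 0.76.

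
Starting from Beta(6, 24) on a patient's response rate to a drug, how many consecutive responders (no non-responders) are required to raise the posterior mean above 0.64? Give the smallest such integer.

k = 37

After k responders and 0 non-responders the posterior is Beta(6+k, 24), with mean (6+k)/(6+24+k).
Set (6+k)/(30+k) > 0.64 and solve: k > (0.64·30 − 6)/(1 − 0.64) = 36.667.
The smallest integer exceeding 36.667 is 37.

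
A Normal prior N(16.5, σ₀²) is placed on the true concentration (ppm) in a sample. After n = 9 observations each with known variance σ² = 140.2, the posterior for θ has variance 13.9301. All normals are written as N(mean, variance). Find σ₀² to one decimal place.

Posterior precision equals prior precision plus data precision: 1/σ_n² = 1/σ₀² + n/σ².
So 1/σ₀² = 1/13.9301 − 9/140.2 = 0.071787 − 0.064194 = 0.007593.
Hence σ₀² = 1/0.007593 ≈ 131.7.

σ₀² = 131.7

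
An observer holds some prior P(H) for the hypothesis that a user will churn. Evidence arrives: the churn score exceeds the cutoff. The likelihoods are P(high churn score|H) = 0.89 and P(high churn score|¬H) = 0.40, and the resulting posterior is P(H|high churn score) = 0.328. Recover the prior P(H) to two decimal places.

P(H) = 0.18

Bayes' rule in odds form gives O(H|E) = O(H)·[P(E|H)/P(E|¬H)], hence O(H) = O(H|E)/LR.
Posterior odds = 0.328/(1−0.328) = 0.4881. LR = 0.89/0.40 = 2.2250.
Prior odds = 0.4881/2.2250 = 0.2194, so P(H) = 0.2194/(1+0.2194) ≈ 0.18.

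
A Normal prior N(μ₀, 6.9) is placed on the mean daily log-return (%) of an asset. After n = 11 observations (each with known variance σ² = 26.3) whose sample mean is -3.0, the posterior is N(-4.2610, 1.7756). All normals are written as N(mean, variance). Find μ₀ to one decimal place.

With known observation variance, the Normal–Normal posterior has precision τ_n = τ₀ + n/σ² and mean μ_n = (τ₀μ₀ + (n/σ²)x̄)/τ_n.
Here τ₀ = 1/6.9 = 0.144928 and τ_data = 11/26.3 = 0.418251, so τ_n = 0.563179.
Rearranging for μ₀: μ₀ = (μ_n·τ_n − τ_data·x̄)/τ₀ = (-4.2610·0.563179 − 0.418251·-3.0) / 0.144928 = -1.144953/0.144928 ≈ -7.9.

μ₀ = -7.9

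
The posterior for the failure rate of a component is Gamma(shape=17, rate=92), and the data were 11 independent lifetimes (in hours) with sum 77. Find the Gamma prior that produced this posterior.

For an exponential likelihood with a Gamma(α, β) prior on the rate, n observations with total T give posterior Gamma(α+n, β+T).
So α = 17 − 11 = 6 and β = 92 − 77 = 15.

Gamma(shape=6, rate=15)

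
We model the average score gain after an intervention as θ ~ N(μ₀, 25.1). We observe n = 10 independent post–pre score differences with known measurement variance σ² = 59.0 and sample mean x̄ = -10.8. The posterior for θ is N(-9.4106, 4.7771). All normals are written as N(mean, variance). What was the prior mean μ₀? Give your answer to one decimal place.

With known observation variance, the Normal–Normal posterior has precision τ_n = τ₀ + n/σ² and mean μ_n = (τ₀μ₀ + (n/σ²)x̄)/τ_n.
Here τ₀ = 1/25.1 = 0.039841 and τ_data = 10/59.0 = 0.169492, so τ_n = 0.209333.
Rearranging for μ₀: μ₀ = (μ_n·τ_n − τ_data·x̄)/τ₀ = (-9.4106·0.209333 − 0.169492·-10.8) / 0.039841 = -0.139436/0.039841 ≈ -3.5.

μ₀ = -3.5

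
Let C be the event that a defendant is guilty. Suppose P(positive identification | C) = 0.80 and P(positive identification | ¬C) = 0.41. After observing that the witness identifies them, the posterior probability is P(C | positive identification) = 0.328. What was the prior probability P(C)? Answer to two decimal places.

P(C) = 0.20

Bayes' rule in odds form gives O(C|E) = O(C)·[P(E|C)/P(E|¬C)], hence O(C) = O(C|E)/LR.
Posterior odds = 0.328/(1−0.328) = 0.4881. LR = 0.80/0.41 = 1.9512.
Prior odds = 0.4881/1.9512 = 0.2502, so P(C) = 0.2502/(1+0.2502) ≈ 0.20.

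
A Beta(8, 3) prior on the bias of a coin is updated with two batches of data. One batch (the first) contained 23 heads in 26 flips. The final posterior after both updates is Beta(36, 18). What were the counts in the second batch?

Because Beta–binomial updating is additive in the counts, the combined data contributed (α_post−α_prior, β_post−β_prior) successes and failures.
Total across both batches: 36−8=28 heads, 18−3=15 tails.
Subtract the first batch: 28−23=5 heads and 15−3=12 tails.

5 heads and 12 tails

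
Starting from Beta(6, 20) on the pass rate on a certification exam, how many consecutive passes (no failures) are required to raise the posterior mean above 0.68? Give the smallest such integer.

After k passes and 0 failures the posterior is Beta(6+k, 20), with mean (6+k)/(6+20+k).
Set (6+k)/(26+k) > 0.68 and solve: k > (0.68·26 − 6)/(1 − 0.68) = 36.500.
The smallest integer exceeding 36.500 is 37.

k = 37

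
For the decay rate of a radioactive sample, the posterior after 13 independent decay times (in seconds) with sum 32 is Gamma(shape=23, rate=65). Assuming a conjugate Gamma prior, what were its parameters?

Gamma(shape=10, rate=33)

Gamma–exponential conjugacy: posterior shape = α + n, posterior rate = β + Σtᵢ.
So α = 23 − 13 = 10 and β = 65 − 32 = 33.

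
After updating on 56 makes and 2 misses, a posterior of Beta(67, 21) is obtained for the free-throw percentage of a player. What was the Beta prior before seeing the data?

Beta(11, 19)

Under Beta–binomial conjugacy the posterior parameters are (α+s, β+f).
So α = 67 − 56 = 11 and β = 21 − 2 = 19.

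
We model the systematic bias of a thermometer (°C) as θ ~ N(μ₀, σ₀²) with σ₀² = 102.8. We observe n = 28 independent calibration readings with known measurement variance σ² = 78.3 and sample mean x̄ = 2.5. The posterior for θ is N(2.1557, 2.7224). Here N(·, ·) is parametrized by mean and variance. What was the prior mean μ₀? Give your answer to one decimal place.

μ₀ = -10.5

With known observation variance, the Normal–Normal posterior has precision τ_n = τ₀ + n/σ² and mean μ_n = (τ₀μ₀ + (n/σ²)x̄)/τ_n.
Here τ₀ = 1/102.8 = 0.009728 and τ_data = 28/78.3 = 0.357599, so τ_n = 0.367327.
Rearranging for μ₀: μ₀ = (μ_n·τ_n − τ_data·x̄)/τ₀ = (2.1557·0.367327 − 0.357599·2.5) / 0.009728 = -0.102151/0.009728 ≈ -10.5.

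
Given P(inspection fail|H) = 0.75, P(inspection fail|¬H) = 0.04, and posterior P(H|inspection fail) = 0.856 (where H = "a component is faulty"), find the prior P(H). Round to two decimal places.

In odds form, posterior odds = prior odds × likelihood ratio, so prior odds = posterior odds ÷ LR.
Posterior odds = 0.856/(1−0.856) = 5.9444. LR = 0.75/0.04 = 18.7500.
Prior odds = 5.9444/18.7500 = 0.3170, so P(H) = 0.3170/(1+0.3170) ≈ 0.24.

P(H) = 0.24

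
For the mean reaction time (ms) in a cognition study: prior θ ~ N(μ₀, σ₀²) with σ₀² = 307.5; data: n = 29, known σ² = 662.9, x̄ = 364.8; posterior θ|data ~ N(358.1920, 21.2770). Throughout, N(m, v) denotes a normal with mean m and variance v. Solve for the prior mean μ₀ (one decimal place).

μ₀ = 269.3

The posterior mean is a precision-weighted average: μ_n = (τ₀μ₀ + τ_data·x̄)/(τ₀+τ_data), with τ₀=1/σ₀² and τ_data=n/σ².
Here τ₀ = 1/307.5 = 0.003252 and τ_data = 29/662.9 = 0.043747, so τ_n = 0.046999.
Rearranging for μ₀: μ₀ = (μ_n·τ_n − τ_data·x̄)/τ₀ = (358.1920·0.046999 − 0.043747·364.8) / 0.003252 = 0.875760/0.003252 ≈ 269.3.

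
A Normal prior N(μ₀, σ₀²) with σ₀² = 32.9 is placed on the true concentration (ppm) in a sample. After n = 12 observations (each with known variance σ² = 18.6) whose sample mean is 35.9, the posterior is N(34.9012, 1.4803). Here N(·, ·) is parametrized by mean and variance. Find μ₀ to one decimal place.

μ₀ = 13.7

With known observation variance, the Normal–Normal posterior has precision τ_n = τ₀ + n/σ² and mean μ_n = (τ₀μ₀ + (n/σ²)x̄)/τ_n.
Here τ₀ = 1/32.9 = 0.030395 and τ_data = 12/18.6 = 0.645161, so τ_n = 0.675556.
Rearranging for μ₀: μ₀ = (μ_n·τ_n − τ_data·x̄)/τ₀ = (34.9012·0.675556 − 0.645161·35.9) / 0.030395 = 0.416435/0.030395 ≈ 13.7.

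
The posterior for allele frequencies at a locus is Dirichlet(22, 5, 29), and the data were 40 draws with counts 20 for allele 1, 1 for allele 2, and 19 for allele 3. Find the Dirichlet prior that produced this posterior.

For a Dirichlet(α) prior with multinomial counts c, the posterior is Dirichlet(α + c) componentwise.
Subtract each count from the matching posterior parameter: 22−20=2, 5−1=4, 29−19=10.

Dirichlet(2, 4, 10)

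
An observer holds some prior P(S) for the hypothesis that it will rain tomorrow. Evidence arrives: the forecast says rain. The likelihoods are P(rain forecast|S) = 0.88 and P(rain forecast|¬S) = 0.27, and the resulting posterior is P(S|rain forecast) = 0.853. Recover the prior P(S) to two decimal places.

In odds form, posterior odds = prior odds × likelihood ratio, so prior odds = posterior odds ÷ LR.
Posterior odds = 0.853/(1−0.853) = 5.8027. LR = 0.88/0.27 = 3.2593.
Prior odds = 5.8027/3.2593 = 1.7804, so P(S) = 1.7804/(1+1.7804) ≈ 0.64.

P(S) = 0.64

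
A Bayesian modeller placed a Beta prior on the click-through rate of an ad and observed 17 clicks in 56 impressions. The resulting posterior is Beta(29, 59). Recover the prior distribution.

Under Beta–binomial conjugacy the posterior parameters are (a+s, b+f).
So a = 29 − 17 = 12 and b = 59 − 39 = 20.

Beta(12, 20)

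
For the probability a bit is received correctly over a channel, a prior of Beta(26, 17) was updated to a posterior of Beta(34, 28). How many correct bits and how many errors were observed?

Beta is conjugate to the binomial likelihood: posterior = Beta(a+s, b+f).
So s = 34 − 26 = 8 and f = 28 − 17 = 11.

8 correct bits and 11 errors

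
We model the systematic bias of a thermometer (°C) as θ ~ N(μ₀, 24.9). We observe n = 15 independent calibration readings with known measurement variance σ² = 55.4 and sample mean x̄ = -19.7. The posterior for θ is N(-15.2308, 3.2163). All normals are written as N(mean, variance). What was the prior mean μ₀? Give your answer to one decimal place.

The posterior mean is a precision-weighted average: μ_n = (τ₀μ₀ + τ_data·x̄)/(τ₀+τ_data), with τ₀=1/σ₀² and τ_data=n/σ².
Here τ₀ = 1/24.9 = 0.040161 and τ_data = 15/55.4 = 0.270758, so τ_n = 0.310919.
Rearranging for μ₀: μ₀ = (μ_n·τ_n − τ_data·x̄)/τ₀ = (-15.2308·0.310919 − 0.270758·-19.7) / 0.040161 = 0.598387/0.040161 ≈ 14.9.

μ₀ = 14.9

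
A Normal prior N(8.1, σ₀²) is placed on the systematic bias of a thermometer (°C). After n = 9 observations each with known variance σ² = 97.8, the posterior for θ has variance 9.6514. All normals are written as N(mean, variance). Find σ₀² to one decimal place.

σ₀² = 86.3

For the Normal–Normal model with known σ², precisions add: τ_n = τ₀ + n/σ².
So 1/σ₀² = 1/9.6514 − 9/97.8 = 0.103612 − 0.092025 = 0.011587.
Hence σ₀² = 1/0.011587 ≈ 86.3.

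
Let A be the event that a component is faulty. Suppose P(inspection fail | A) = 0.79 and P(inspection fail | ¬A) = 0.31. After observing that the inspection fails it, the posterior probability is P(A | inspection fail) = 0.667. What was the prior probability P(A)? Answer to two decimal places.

P(A) = 0.44

Bayes' rule in odds form gives O(A|E) = O(A)·[P(E|A)/P(E|¬A)], hence O(A) = O(A|E)/LR.
Posterior odds = 0.667/(1−0.667) = 2.0030. LR = 0.79/0.31 = 2.5484.
Prior odds = 2.0030/2.5484 = 0.7860, so P(A) = 0.7860/(1+0.7860) ≈ 0.44.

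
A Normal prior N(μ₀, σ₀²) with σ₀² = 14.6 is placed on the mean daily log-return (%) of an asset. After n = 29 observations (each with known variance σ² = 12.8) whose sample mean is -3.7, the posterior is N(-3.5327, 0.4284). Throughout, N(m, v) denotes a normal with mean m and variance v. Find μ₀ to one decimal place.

With known observation variance, the Normal–Normal posterior has precision τ_n = τ₀ + n/σ² and mean μ_n = (τ₀μ₀ + (n/σ²)x̄)/τ_n.
Here τ₀ = 1/14.6 = 0.068493 and τ_data = 29/12.8 = 2.265625, so τ_n = 2.334118.
Rearranging for μ₀: μ₀ = (μ_n·τ_n − τ_data·x̄)/τ₀ = (-3.5327·2.334118 − 2.265625·-3.7) / 0.068493 = 0.137074/0.068493 ≈ 2.0.

μ₀ = 2.0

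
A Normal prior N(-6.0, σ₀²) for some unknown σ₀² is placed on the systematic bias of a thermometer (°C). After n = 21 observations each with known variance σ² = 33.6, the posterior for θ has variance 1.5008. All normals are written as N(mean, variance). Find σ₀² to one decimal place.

For the Normal–Normal model with known σ², precisions add: τ_n = τ₀ + n/σ².
So 1/σ₀² = 1/1.5008 − 21/33.6 = 0.666311 − 0.625000 = 0.041311.
Hence σ₀² = 1/0.041311 ≈ 24.2.

σ₀² = 24.2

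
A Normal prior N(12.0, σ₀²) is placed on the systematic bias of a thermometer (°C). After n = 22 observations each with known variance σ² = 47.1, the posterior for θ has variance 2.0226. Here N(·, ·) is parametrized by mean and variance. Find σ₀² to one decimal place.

σ₀² = 36.6

Posterior precision equals prior precision plus data precision: 1/σ_n² = 1/σ₀² + n/σ².
So 1/σ₀² = 1/2.0226 − 22/47.1 = 0.494413 − 0.467091 = 0.027322.
Hence σ₀² = 1/0.027322 ≈ 36.6.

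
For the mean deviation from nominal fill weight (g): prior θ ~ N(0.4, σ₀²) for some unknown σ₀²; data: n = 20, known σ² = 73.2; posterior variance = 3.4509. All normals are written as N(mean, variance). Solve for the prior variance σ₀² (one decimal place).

Posterior precision equals prior precision plus data precision: 1/σ_n² = 1/σ₀² + n/σ².
So 1/σ₀² = 1/3.4509 − 20/73.2 = 0.289779 − 0.273224 = 0.016555.
Hence σ₀² = 1/0.016555 ≈ 60.4.

σ₀² = 60.4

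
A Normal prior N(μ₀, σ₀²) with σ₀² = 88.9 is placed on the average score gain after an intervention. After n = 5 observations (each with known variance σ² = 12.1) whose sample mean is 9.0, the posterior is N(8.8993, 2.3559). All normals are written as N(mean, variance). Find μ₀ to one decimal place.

μ₀ = 5.2

With known observation variance, the Normal–Normal posterior has precision τ_n = τ₀ + n/σ² and mean μ_n = (τ₀μ₀ + (n/σ²)x̄)/τ_n.
Here τ₀ = 1/88.9 = 0.011249 and τ_data = 5/12.1 = 0.413223, so τ_n = 0.424472.
Rearranging for μ₀: μ₀ = (μ_n·τ_n − τ_data·x̄)/τ₀ = (8.8993·0.424472 − 0.413223·9.0) / 0.011249 = 0.058497/0.011249 ≈ 5.2.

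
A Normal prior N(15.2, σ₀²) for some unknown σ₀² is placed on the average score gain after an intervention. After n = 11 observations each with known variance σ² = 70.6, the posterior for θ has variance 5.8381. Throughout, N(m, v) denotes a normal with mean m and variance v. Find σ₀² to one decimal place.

Posterior precision equals prior precision plus data precision: 1/σ_n² = 1/σ₀² + n/σ².
So 1/σ₀² = 1/5.8381 − 11/70.6 = 0.171289 − 0.155807 = 0.015482.
Hence σ₀² = 1/0.015482 ≈ 64.6.

σ₀² = 64.6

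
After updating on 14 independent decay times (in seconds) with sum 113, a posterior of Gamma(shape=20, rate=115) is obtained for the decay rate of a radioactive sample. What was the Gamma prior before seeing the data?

Gamma–exponential conjugacy: posterior shape = α + n, posterior rate = β + Σtᵢ.
So α = 20 − 14 = 6 and β = 115 − 113 = 2.

Gamma(shape=6, rate=2)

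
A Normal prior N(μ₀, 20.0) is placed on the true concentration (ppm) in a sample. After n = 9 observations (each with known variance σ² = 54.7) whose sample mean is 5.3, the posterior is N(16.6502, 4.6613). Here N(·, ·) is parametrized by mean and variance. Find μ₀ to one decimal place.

μ₀ = 54.0

The posterior mean is a precision-weighted average: μ_n = (τ₀μ₀ + τ_data·x̄)/(τ₀+τ_data), with τ₀=1/σ₀² and τ_data=n/σ².
Here τ₀ = 1/20.0 = 0.050000 and τ_data = 9/54.7 = 0.164534, so τ_n = 0.214534.
Rearranging for μ₀: μ₀ = (μ_n·τ_n − τ_data·x̄)/τ₀ = (16.6502·0.214534 − 0.164534·5.3) / 0.050000 = 2.700004/0.050000 ≈ 54.0.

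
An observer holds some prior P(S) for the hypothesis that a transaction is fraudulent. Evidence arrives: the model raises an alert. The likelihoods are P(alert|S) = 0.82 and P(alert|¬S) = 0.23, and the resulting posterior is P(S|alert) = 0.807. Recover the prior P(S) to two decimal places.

P(S) = 0.54

In odds form, posterior odds = prior odds × likelihood ratio, so prior odds = posterior odds ÷ LR.
Posterior odds = 0.807/(1−0.807) = 4.1813. LR = 0.82/0.23 = 3.5652.
Prior odds = 4.1813/3.5652 = 1.1728, so P(S) = 1.1728/(1+1.1728) ≈ 0.54.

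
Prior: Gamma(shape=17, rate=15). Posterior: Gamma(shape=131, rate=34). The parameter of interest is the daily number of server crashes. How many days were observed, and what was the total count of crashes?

A Gamma(α, β) prior (rate parametrization) on a Poisson rate with n observations summing to S gives posterior Gamma(α+S, β+n).
Matching: Σxᵢ = 131 − 17 = 114 and n = 34 − 15 = 19.

n = 19 days with total 114 crashes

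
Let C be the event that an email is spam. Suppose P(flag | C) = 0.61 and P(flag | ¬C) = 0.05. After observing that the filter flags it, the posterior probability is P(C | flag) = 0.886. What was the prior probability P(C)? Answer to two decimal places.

P(C) = 0.39

In odds form, posterior odds = prior odds × likelihood ratio, so prior odds = posterior odds ÷ LR.
Posterior odds = 0.886/(1−0.886) = 7.7719. LR = 0.61/0.05 = 12.2000.
Prior odds = 7.7719/12.2000 = 0.6370, so P(C) = 0.6370/(1+0.6370) ≈ 0.39.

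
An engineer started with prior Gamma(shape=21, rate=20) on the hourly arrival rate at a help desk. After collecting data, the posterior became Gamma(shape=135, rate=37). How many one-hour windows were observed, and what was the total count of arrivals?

n = 17 one-hour windows with total 114 arrivals

Gamma–Poisson conjugacy: posterior shape = α + Σxᵢ, posterior rate = β + n.
Matching: Σxᵢ = 135 − 21 = 114 and n = 37 − 20 = 17.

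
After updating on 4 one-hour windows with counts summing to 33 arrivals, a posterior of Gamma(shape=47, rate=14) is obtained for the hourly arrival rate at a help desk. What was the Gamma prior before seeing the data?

Gamma(shape=14, rate=10)

Gamma–Poisson conjugacy: posterior shape = α + Σxᵢ, posterior rate = β + n.
So α = 47 − 33 = 14 and β = 14 − 4 = 10.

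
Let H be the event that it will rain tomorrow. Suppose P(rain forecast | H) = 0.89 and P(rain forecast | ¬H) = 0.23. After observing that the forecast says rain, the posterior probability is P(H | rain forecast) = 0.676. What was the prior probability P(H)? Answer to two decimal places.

Bayes' rule in odds form gives O(H|E) = O(H)·[P(E|H)/P(E|¬H)], hence O(H) = O(H|E)/LR.
Posterior odds = 0.676/(1−0.676) = 2.0864. LR = 0.89/0.23 = 3.8696.
Prior odds = 2.0864/3.8696 = 0.5392, so P(H) = 0.5392/(1+0.5392) ≈ 0.35.

P(H) = 0.35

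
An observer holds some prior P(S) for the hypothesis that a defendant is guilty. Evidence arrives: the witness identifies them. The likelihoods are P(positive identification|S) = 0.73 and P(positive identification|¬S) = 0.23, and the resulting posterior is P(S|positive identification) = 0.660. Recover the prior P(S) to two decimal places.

P(S) = 0.38

Bayes' rule in odds form gives O(S|E) = O(S)·[P(E|S)/P(E|¬S)], hence O(S) = O(S|E)/LR.
Posterior odds = 0.660/(1−0.660) = 1.9412. LR = 0.73/0.23 = 3.1739.
Prior odds = 1.9412/3.1739 = 0.6116, so P(S) = 0.6116/(1+0.6116) ≈ 0.38.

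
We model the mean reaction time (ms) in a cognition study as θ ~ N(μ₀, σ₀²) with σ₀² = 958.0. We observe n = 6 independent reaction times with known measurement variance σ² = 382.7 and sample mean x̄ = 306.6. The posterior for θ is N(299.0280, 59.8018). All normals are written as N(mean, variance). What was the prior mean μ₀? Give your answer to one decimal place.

μ₀ = 185.3

The posterior mean is a precision-weighted average: μ_n = (τ₀μ₀ + τ_data·x̄)/(τ₀+τ_data), with τ₀=1/σ₀² and τ_data=n/σ².
Here τ₀ = 1/958.0 = 0.001044 and τ_data = 6/382.7 = 0.015678, so τ_n = 0.016722.
Rearranging for μ₀: μ₀ = (μ_n·τ_n − τ_data·x̄)/τ₀ = (299.0280·0.016722 − 0.015678·306.6) / 0.001044 = 0.193471/0.001044 ≈ 185.3.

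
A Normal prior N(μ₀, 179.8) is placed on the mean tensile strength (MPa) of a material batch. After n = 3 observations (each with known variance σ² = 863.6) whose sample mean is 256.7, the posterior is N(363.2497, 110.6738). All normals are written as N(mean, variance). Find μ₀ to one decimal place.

With known observation variance, the Normal–Normal posterior has precision τ_n = τ₀ + n/σ² and mean μ_n = (τ₀μ₀ + (n/σ²)x̄)/τ_n.
Here τ₀ = 1/179.8 = 0.005562 and τ_data = 3/863.6 = 0.003474, so τ_n = 0.009036.
Rearranging for μ₀: μ₀ = (μ_n·τ_n − τ_data·x̄)/τ₀ = (363.2497·0.009036 − 0.003474·256.7) / 0.005562 = 2.390548/0.005562 ≈ 429.8.

μ₀ = 429.8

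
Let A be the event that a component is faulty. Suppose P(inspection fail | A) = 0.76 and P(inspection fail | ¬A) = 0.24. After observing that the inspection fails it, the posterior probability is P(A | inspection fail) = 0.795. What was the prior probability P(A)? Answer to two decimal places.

P(A) = 0.55

Bayes' rule in odds form gives O(A|E) = O(A)·[P(E|A)/P(E|¬A)], hence O(A) = O(A|E)/LR.
Posterior odds = 0.795/(1−0.795) = 3.8780. LR = 0.76/0.24 = 3.1667.
Prior odds = 3.8780/3.1667 = 1.2246, so P(A) = 1.2246/(1+1.2246) ≈ 0.55.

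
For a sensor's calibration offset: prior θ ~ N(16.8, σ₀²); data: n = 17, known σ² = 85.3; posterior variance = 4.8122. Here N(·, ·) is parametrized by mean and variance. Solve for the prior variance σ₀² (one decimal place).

Posterior precision equals prior precision plus data precision: 1/σ_n² = 1/σ₀² + n/σ².
So 1/σ₀² = 1/4.8122 − 17/85.3 = 0.207805 − 0.199297 = 0.008508.
Hence σ₀² = 1/0.008508 ≈ 117.5.

σ₀² = 117.5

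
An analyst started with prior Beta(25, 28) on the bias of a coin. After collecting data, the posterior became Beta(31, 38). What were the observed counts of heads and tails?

6 heads and 10 tails

A Beta(α, β) prior with s successes and f failures in binomial data gives a Beta(α+s, β+f) posterior.
Match parameters: s=31−25=6, f=38−28=10.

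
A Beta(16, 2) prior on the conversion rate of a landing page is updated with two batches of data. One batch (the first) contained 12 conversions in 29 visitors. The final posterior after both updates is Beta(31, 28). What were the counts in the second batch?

3 conversions and 9 bounces

Sequential conjugate updates are equivalent to a single update on the pooled data, so total successes = posterior α − prior α and total failures = posterior β − prior β.
Total across both batches: 31−16=15 conversions, 28−2=26 bounces.
Subtract the first batch: 15−12=3 conversions and 26−17=9 bounces.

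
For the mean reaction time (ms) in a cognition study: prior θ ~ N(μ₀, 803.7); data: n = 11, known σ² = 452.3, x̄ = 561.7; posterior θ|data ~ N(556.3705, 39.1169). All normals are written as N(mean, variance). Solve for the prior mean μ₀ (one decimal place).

μ₀ = 452.2

The posterior mean is a precision-weighted average: μ_n = (τ₀μ₀ + τ_data·x̄)/(τ₀+τ_data), with τ₀=1/σ₀² and τ_data=n/σ².
Here τ₀ = 1/803.7 = 0.001244 and τ_data = 11/452.3 = 0.024320, so τ_n = 0.025564.
Rearranging for μ₀: μ₀ = (μ_n·τ_n − τ_data·x̄)/τ₀ = (556.3705·0.025564 − 0.024320·561.7) / 0.001244 = 0.562511/0.001244 ≈ 452.2.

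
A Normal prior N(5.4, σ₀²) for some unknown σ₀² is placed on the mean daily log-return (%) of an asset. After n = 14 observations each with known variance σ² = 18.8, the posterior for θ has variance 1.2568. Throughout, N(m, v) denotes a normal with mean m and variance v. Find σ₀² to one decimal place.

σ₀² = 19.6

For the Normal–Normal model with known σ², precisions add: τ_n = τ₀ + n/σ².
So 1/σ₀² = 1/1.2568 − 14/18.8 = 0.795672 − 0.744681 = 0.050991.
Hence σ₀² = 1/0.050991 ≈ 19.6.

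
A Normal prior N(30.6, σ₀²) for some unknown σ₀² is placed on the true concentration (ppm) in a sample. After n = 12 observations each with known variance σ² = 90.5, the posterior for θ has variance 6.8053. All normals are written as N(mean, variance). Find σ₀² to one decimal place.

Posterior precision equals prior precision plus data precision: 1/σ_n² = 1/σ₀² + n/σ².
So 1/σ₀² = 1/6.8053 − 12/90.5 = 0.146944 − 0.132597 = 0.014347.
Hence σ₀² = 1/0.014347 ≈ 69.7.

σ₀² = 69.7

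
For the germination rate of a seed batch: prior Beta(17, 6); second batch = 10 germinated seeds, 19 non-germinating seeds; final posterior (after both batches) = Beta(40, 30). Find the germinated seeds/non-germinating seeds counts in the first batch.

Sequential conjugate updates are equivalent to a single update on the pooled data, so total successes = posterior α − prior α and total failures = posterior β − prior β.
Total across both batches: 40−17=23 germinated seeds, 30−6=24 non-germinating seeds.
Subtract the second batch: 23−10=13 germinated seeds and 24−19=5 non-germinating seeds.

13 germinated seeds and 5 non-germinating seeds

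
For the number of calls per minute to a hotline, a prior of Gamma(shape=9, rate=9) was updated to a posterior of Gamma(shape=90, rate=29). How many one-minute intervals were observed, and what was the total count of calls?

Gamma–Poisson conjugacy: posterior shape = α + Σxᵢ, posterior rate = β + n.
Matching: Σxᵢ = 90 − 9 = 81 and n = 29 − 9 = 20.

n = 20 one-minute intervals with total 81 calls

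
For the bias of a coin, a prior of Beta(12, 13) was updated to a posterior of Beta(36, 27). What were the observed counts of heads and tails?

Beta is conjugate to the binomial likelihood: posterior = Beta(a+s, b+f).
So s = 36 − 12 = 24 and f = 27 − 13 = 14.

24 heads and 14 tails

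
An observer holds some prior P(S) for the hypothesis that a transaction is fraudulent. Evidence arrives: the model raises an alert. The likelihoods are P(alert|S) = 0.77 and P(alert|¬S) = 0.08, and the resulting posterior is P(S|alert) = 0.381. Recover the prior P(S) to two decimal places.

P(S) = 0.06

In odds form, posterior odds = prior odds × likelihood ratio, so prior odds = posterior odds ÷ LR.
Posterior odds = 0.381/(1−0.381) = 0.6155. LR = 0.77/0.08 = 9.6250.
Prior odds = 0.6155/9.6250 = 0.0639, so P(S) = 0.0639/(1+0.0639) ≈ 0.06.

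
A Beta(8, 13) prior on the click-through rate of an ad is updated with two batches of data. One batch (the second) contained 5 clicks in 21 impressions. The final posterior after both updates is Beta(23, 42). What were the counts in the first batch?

Sequential conjugate updates are equivalent to a single update on the pooled data, so total successes = posterior α − prior α and total failures = posterior β − prior β.
Total across both batches: 23−8=15 clicks, 42−13=29 non-clicks.
Subtract the second batch: 15−5=10 clicks and 29−16=13 non-clicks.

10 clicks and 13 non-clicks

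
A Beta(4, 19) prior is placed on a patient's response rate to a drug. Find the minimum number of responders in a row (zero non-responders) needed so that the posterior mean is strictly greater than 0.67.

After k responders and 0 non-responders the posterior is Beta(4+k, 19), with mean (4+k)/(4+19+k).
Set (4+k)/(23+k) > 0.67 and solve: k > (0.67·23 − 4)/(1 − 0.67) = 34.576.
The smallest integer exceeding 34.576 is 35.

k = 35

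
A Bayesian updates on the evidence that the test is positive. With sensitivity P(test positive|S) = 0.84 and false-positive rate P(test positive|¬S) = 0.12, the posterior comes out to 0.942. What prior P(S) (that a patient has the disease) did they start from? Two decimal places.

P(S) = 0.70

In odds form, posterior odds = prior odds × likelihood ratio, so prior odds = posterior odds ÷ LR.
Posterior odds = 0.942/(1−0.942) = 16.2414. LR = 0.84/0.12 = 7.0000.
Prior odds = 16.2414/7.0000 = 2.3202, so P(S) = 2.3202/(1+2.3202) ≈ 0.70.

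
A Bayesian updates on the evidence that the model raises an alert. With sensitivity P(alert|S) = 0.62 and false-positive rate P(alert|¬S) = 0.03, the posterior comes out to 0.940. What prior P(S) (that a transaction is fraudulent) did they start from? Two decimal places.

P(S) = 0.43

Bayes' rule in odds form gives O(S|E) = O(S)·[P(E|S)/P(E|¬S)], hence O(S) = O(S|E)/LR.
Posterior odds = 0.940/(1−0.940) = 15.6667. LR = 0.62/0.03 = 20.6667.
Prior odds = 15.6667/20.6667 = 0.7581, so P(S) = 0.7581/(1+0.7581) ≈ 0.43.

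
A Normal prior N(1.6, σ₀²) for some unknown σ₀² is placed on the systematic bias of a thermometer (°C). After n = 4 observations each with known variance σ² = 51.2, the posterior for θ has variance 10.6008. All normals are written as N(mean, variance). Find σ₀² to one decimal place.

σ₀² = 61.7

Posterior precision equals prior precision plus data precision: 1/σ_n² = 1/σ₀² + n/σ².
So 1/σ₀² = 1/10.6008 − 4/51.2 = 0.094333 − 0.078125 = 0.016208.
Hence σ₀² = 1/0.016208 ≈ 61.7.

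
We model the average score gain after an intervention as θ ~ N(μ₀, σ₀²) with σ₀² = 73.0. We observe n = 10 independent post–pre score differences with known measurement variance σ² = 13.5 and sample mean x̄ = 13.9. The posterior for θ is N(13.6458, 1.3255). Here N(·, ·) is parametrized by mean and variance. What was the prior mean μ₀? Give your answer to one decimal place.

μ₀ = -0.1

With known observation variance, the Normal–Normal posterior has precision τ_n = τ₀ + n/σ² and mean μ_n = (τ₀μ₀ + (n/σ²)x̄)/τ_n.
Here τ₀ = 1/73.0 = 0.013699 and τ_data = 10/13.5 = 0.740741, so τ_n = 0.754440.
Rearranging for μ₀: μ₀ = (μ_n·τ_n − τ_data·x̄)/τ₀ = (13.6458·0.754440 − 0.740741·13.9) / 0.013699 = -0.001363/0.013699 ≈ -0.1.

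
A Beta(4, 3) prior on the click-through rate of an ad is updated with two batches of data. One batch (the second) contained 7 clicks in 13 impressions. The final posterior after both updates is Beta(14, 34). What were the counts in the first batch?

Because Beta–binomial updating is additive in the counts, the combined data contributed (α_post−α_prior, β_post−β_prior) successes and failures.
Total across both batches: 14−4=10 clicks, 34−3=31 non-clicks.
Subtract the second batch: 10−7=3 clicks and 31−6=25 non-clicks.

3 clicks and 25 non-clicks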